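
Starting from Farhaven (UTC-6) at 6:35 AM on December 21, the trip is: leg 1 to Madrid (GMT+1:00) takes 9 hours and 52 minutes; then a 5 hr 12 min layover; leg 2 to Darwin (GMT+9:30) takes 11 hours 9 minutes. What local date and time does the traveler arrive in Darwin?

12:18 AM on December 23

Convert departure to UTC: 6:35 AM + 6:00 = 12:35 PM UTC on Dec 21.
Add 9 hours 52 minutes leg 1 → 10:27 PM UTC.
Add 5 hours and 12 minutes layover in Madrid → 3:39 AM UTC (Dec 22).
Add 11 hours and 9 minutes leg 2 → 2:48 PM UTC.
Darwin is UTC+9:30, so local arrival = 2:48 PM + 9:30 = 12:18 AM on Dec 23.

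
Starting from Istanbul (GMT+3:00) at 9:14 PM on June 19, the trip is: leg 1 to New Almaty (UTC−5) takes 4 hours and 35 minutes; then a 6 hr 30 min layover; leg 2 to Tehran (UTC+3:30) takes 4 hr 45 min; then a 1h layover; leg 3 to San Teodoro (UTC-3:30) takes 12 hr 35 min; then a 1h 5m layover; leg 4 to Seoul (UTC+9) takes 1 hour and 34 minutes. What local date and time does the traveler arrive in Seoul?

11:18 AM on Jun 21

Convert departure to UTC: 9:14 PM − 3:00 = 6:14 PM UTC on Jun 19.
Add 4 hours 35 minutes leg 1 → 10:49 PM UTC.
Add 6 hours 30 minutes layover in New Almaty → 5:19 AM UTC (Jun 20).
Add 4 hours and 45 minutes leg 2 → 10:04 AM UTC.
Add 1 hour layover in Tehran → 11:04 AM UTC.
Add 12 hours 35 minutes leg 3 → 11:39 PM UTC.
Add 1 hour and 5 minutes layover in San Teodoro → 12:44 AM UTC (Jun 21).
Add 1 hour and 34 minutes leg 4 → 2:18 AM UTC.
Seoul is UTC+9:00, so local arrival = 2:18 AM + 9:00 = 11:18 AM on Jun 21.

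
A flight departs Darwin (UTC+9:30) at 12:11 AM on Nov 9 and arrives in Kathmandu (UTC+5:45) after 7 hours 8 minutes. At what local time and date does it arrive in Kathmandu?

Convert departure to UTC: 12:11 AM − 9:30 = 2:41 PM UTC on Nov 8.
Add 7 hours and 8 minutes travel time → 9:49 PM UTC.
Kathmandu is UTC+5:45, so local arrival = 9:49 PM + 5:45 = 3:34 AM on Nov 9.

3:34 AM on November 9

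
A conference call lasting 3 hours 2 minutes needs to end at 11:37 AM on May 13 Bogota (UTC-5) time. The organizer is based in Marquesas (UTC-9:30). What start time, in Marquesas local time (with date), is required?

Target end time in UTC: 11:37 AM + 5:00 = 4:37 PM on May 13.
Subtract 3 hours and 2 minutes → start 1:35 PM UTC on May 13.
Marquesas is UTC−9:30: 1:35 PM − 9:30 = 4:05 AM on May 13.

4:05 AM on May 13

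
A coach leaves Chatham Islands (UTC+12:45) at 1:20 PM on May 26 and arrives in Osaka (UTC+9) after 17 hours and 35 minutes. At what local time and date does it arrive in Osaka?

3:10 AM on May 27

Osaka is 3:45 behind Chatham Islands.
After 17 hours 35 minutes it is 6:55 AM (May 27) in Chatham Islands.
Shift by the zone difference: 6:55 AM − 3:45 = 3:10 AM on May 27 in Osaka.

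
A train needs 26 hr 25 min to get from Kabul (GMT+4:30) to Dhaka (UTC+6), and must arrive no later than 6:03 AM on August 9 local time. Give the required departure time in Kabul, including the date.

2:08 AM on August 8

Target arrival in UTC: 6:03 AM − 6:00 = 12:03 AM on Aug 9.
Subtract 26 hours 25 minutes → departure 9:38 PM UTC on Aug 7.
Kabul is UTC+4:30: 9:38 PM + 4:30 = 2:08 AM on Aug 8.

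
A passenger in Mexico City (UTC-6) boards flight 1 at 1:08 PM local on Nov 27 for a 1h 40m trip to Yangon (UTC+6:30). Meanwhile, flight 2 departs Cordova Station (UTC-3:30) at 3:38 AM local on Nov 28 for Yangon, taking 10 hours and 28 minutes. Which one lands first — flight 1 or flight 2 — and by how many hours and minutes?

Flight 1 in UTC: 1:08 PM + 6:00 = 7:08 PM on Nov 27.
+1 hour 40 minutes → arrive 8:48 PM UTC on Nov 27.
Flight 2 in UTC: 3:38 AM + 3:30 = 7:08 AM on Nov 28.
+10 hours 28 minutes → arrive 5:36 PM UTC on Nov 28.
Flight 1 lands earlier by 20 hours 48 minutes.

the first, by 20 hours 48 minutes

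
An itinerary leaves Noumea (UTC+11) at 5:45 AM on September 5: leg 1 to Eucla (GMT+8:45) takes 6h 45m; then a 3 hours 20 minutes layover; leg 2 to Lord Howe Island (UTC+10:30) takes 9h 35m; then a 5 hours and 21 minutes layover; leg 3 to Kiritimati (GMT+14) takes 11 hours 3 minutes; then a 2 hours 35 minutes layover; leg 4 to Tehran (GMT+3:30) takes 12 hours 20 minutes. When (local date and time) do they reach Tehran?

1:14 AM on Sep 7

Convert departure to UTC: 5:45 AM − 11:00 = 6:45 PM UTC on Sep 4.
Add 6 hours 45 minutes leg 1 → 1:30 AM UTC (Sep 5).
Add 3 hours 20 minutes layover in Eucla → 4:50 AM UTC.
Add 9 hours and 35 minutes leg 2 → 2:25 PM UTC.
Add 5 hours 21 minutes layover in Lord Howe Island → 7:46 PM UTC.
Add 11 hours 3 minutes leg 3 → 6:49 AM UTC (Sep 6).
Add 2 hours 35 minutes layover in Kiritimati → 9:24 AM UTC.
Add 12 hours and 20 minutes leg 4 → 9:44 PM UTC.
Tehran is UTC+3:30, so local arrival = 9:44 PM + 3:30 = 1:14 AM on Sep 7.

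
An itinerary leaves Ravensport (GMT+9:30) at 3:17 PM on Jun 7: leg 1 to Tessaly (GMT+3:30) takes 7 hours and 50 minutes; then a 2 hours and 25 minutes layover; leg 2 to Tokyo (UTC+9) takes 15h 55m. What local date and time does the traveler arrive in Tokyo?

4:57 PM on Jun 8

Convert departure to UTC: 3:17 PM − 9:30 = 5:47 AM UTC on Jun 7.
Add 7 hours 50 minutes leg 1 → 1:37 PM UTC.
Add 2 hours 25 minutes layover in Tessaly → 4:02 PM UTC.
Add 15 hours 55 minutes leg 2 → 7:57 AM UTC (Jun 8).
Tokyo is UTC+9:00, so local arrival = 7:57 AM + 9:00 = 4:57 PM on Jun 8.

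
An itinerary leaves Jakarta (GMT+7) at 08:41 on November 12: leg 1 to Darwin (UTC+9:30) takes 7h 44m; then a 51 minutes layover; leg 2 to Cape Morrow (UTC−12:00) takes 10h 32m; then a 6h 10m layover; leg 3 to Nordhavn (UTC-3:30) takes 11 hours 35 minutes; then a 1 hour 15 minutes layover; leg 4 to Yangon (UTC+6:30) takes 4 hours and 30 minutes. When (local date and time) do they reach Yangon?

02:48 on November 14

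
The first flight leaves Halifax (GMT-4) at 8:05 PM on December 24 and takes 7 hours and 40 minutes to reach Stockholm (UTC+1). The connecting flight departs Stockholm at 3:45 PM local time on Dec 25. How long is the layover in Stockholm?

Convert departure to UTC: 8:05 PM + 4:00 = 12:05 AM UTC on Dec 25.
Add 7 hours and 40 minutes flight time → 7:45 AM UTC.
Stockholm is UTC+1:00, so local arrival = 7:45 AM + 1:00 = 8:45 AM on Dec 25.
Layover = 3:45 PM − 8:45 AM = 7 hours.

7 hours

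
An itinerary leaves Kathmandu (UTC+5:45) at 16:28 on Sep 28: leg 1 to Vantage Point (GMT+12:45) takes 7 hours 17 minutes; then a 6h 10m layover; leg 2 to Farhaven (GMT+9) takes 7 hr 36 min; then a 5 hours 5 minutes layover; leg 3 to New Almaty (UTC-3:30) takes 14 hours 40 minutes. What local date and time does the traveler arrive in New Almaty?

00:01 on September 30

Convert departure to UTC: 16:28 − 5:45 = 10:43 UTC on Sep 28.
Add 7 hours 17 minutes leg 1 → 18:00 UTC.
Add 6 hours and 10 minutes layover in Vantage Point → 00:10 UTC (Sep 29).
Add 7 hours and 36 minutes leg 2 → 07:46 UTC.
Add 5 hours and 5 minutes layover in Farhaven → 12:51 UTC.
Add 14 hours and 40 minutes leg 3 → 03:31 UTC (Sep 30).
New Almaty is UTC−3:30, so local arrival = 03:31 − 3:30 = 00:01 on Sep 30.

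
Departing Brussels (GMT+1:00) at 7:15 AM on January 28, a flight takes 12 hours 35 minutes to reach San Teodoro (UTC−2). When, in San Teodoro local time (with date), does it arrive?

4:50 PM on January 28

Convert departure to UTC: 7:15 AM − 1:00 = 6:15 AM UTC on Jan 28.
Add 12 hours and 35 minutes travel time → 6:50 PM UTC.
San Teodoro is UTC−2:00, so local arrival = 6:50 PM − 2:00 = 4:50 PM on Jan 28.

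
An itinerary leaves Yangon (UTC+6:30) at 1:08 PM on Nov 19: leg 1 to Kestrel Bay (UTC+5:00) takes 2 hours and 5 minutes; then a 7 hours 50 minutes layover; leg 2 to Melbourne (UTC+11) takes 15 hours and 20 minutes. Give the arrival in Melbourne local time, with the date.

Convert departure to UTC: 1:08 PM − 6:30 = 6:38 AM UTC on Nov 19.
Add 2 hours 5 minutes leg 1 → 8:43 AM UTC.
Add 7 hours and 50 minutes layover in Kestrel Bay → 4:33 PM UTC.
Add 15 hours and 20 minutes leg 2 → 7:53 AM UTC (Nov 20).
Melbourne is UTC+11:00, so local arrival = 7:53 AM + 11:00 = 6:53 PM on Nov 20.

6:53 PM on November 20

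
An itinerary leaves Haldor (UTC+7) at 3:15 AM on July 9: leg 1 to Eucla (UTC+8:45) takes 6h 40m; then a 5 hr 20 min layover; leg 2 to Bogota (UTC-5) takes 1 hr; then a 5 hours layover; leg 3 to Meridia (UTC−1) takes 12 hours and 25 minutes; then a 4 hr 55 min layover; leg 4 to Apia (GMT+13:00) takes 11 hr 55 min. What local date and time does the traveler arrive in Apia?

8:30 AM on Jul 11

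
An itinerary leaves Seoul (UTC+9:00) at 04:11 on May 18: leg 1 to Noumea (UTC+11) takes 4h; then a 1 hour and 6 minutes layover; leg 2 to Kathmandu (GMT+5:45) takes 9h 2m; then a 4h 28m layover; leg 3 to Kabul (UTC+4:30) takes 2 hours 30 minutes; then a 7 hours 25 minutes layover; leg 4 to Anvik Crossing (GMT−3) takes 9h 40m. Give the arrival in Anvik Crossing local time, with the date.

06:22 on May 19

Convert departure to UTC: 04:11 − 9:00 = 19:11 UTC on May 17.
Add 4 hours leg 1 → 23:11 UTC.
Add 1 hour and 6 minutes layover in Noumea → 00:17 UTC (May 18).
Add 9 hours and 2 minutes leg 2 → 09:19 UTC.
Add 4 hours 28 minutes layover in Kathmandu → 13:47 UTC.
Add 2 hours 30 minutes leg 3 → 16:17 UTC.
Add 7 hours and 25 minutes layover in Kabul → 23:42 UTC.
Add 9 hours and 40 minutes leg 4 → 09:22 UTC (May 19).
Anvik Crossing is UTC−3:00, so local arrival = 09:22 − 3:00 = 06:22 on May 19.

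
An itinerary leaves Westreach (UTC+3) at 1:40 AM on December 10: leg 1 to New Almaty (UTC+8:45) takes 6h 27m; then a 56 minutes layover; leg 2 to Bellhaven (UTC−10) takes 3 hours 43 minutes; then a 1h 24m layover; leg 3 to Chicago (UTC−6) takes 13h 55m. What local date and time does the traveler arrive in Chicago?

7:05 PM on December 10

Convert departure to UTC: 1:40 AM − 3:00 = 10:40 PM UTC on Dec 9.
Add 6 hours 27 minutes leg 1 → 5:07 AM UTC (Dec 10).
Add 56 minutes layover in New Almaty → 6:03 AM UTC.
Add 3 hours and 43 minutes leg 2 → 9:46 AM UTC.
Add 1 hour 24 minutes layover in Bellhaven → 11:10 AM UTC.
Add 13 hours and 55 minutes leg 3 → 1:05 AM UTC (Dec 11).
Chicago is UTC−6:00, so local arrival = 1:05 AM − 6:00 = 7:05 PM on Dec 10.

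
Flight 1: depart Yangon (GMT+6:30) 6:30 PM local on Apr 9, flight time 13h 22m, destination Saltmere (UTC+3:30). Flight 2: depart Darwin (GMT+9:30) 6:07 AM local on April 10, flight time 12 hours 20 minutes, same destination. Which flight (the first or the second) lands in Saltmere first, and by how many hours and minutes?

the first, by 7 hours 35 minutes

Flight 1 in UTC: 6:30 PM − 6:30 = 12:00 PM on Apr 9.
+13 hours 22 minutes → arrive 1:22 AM UTC on Apr 10.
Flight 2 in UTC: 6:07 AM − 9:30 = 8:37 PM on Apr 9.
+12 hours 20 minutes → arrive 8:57 AM UTC on Apr 10.
Flight 1 lands earlier by 7 hours 35 minutes.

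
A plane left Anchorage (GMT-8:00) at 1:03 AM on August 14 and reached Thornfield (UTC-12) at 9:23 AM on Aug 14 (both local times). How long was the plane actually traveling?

12 hours 20 minutes

Departure in UTC: 1:03 AM + 8:00 = 9:03 AM on Aug 14.
Arrival in UTC: 9:23 AM + 12:00 = 9:23 PM on Aug 14.
Elapsed = 9:23 PM − 9:03 AM = 12 hours 20 minutes.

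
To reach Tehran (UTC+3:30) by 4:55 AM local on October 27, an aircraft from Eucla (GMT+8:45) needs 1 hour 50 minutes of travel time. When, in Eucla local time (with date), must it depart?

8:20 AM on October 27

Target arrival in UTC: 4:55 AM − 3:30 = 1:25 AM on Oct 27.
Subtract 1 hour 50 minutes → departure 11:35 PM UTC on Oct 26.
Eucla is UTC+8:45: 11:35 PM + 8:45 = 8:20 AM on Oct 27.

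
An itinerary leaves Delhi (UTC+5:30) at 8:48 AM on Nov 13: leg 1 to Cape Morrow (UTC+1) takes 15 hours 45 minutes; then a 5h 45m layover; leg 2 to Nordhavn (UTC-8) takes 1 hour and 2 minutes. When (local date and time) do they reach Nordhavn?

5:50 PM on Nov 13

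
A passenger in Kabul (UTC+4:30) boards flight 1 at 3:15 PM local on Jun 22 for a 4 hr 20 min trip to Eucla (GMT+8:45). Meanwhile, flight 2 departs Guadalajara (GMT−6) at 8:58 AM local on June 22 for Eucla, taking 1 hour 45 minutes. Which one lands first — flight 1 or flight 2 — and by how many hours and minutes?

the first, by 1 hour 38 minutes

Flight 1 in UTC: 3:15 PM − 4:30 = 10:45 AM on Jun 22.
+4 hours and 20 minutes → arrive 3:05 PM UTC on Jun 22.
Flight 2 in UTC: 8:58 AM + 6:00 = 2:58 PM on Jun 22.
+1 hour and 45 minutes → arrive 4:43 PM UTC on Jun 22.
Flight 1 lands earlier by 1 hour 38 minutes.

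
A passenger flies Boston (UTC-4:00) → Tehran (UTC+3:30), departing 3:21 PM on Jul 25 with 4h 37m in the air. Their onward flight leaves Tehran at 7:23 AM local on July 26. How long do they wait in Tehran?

3 hours 55 minutes

Convert departure to UTC: 3:21 PM + 4:00 = 7:21 PM UTC on Jul 25.
Add 4 hours 37 minutes flight time → 11:58 PM UTC.
Tehran is UTC+3:30, so local arrival = 11:58 PM + 3:30 = 3:28 AM on Jul 26.
Layover = 7:23 AM − 3:28 AM = 3 hours 55 minutes.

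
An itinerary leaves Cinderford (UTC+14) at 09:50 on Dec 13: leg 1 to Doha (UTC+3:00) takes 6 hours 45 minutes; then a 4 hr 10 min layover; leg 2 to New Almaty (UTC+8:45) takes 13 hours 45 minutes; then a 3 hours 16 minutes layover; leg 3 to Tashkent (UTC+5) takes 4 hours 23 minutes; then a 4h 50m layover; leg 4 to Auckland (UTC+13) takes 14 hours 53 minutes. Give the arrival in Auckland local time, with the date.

Convert departure to UTC: 09:50 − 14:00 = 19:50 UTC on Dec 12.
Add 6 hours 45 minutes leg 1 → 02:35 UTC (Dec 13).
Add 4 hours and 10 minutes layover in Doha → 06:45 UTC.
Add 13 hours 45 minutes leg 2 → 20:30 UTC.
Add 3 hours and 16 minutes layover in New Almaty → 23:46 UTC.
Add 4 hours 23 minutes leg 3 → 04:09 UTC (Dec 14).
Add 4 hours 50 minutes layover in Tashkent → 08:59 UTC.
Add 14 hours and 53 minutes leg 4 → 23:52 UTC.
Auckland is UTC+13:00, so local arrival = 23:52 + 13:00 = 12:52 on Dec 15.

12:52 on Dec 15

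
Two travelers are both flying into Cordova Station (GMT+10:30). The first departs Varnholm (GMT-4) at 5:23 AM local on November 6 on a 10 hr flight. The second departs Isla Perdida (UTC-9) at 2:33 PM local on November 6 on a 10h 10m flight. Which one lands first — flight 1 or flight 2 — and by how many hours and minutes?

the first, by 14 hours 20 minutes

Flight 1 in UTC: 5:23 AM + 4:00 = 9:23 AM on Nov 6.
+10 hours → arrive 7:23 PM UTC on Nov 6.
Flight 2 in UTC: 2:33 PM + 9:00 = 11:33 PM on Nov 6.
+10 hours 10 minutes → arrive 9:43 AM UTC on Nov 7.
Flight 1 lands earlier by 14 hours 20 minutes.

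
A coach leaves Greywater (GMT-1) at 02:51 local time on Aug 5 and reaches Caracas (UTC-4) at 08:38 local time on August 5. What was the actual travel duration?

Caracas is 3:00 behind Greywater.
Clock-face elapsed time (ignoring zones) is 5 hours 47 minutes.
Actual elapsed = 5 hours 47 minutes + 3:00 = 8 hours 47 minutes.

8 hours 47 minutes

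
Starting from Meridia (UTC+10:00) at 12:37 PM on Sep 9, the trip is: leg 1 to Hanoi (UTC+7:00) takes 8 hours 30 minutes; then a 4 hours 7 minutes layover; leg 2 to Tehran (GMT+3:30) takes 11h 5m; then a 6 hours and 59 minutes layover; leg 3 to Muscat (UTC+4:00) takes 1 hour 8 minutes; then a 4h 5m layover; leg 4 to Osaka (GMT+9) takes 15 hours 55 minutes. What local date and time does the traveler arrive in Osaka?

3:26 PM on Sep 11

Convert departure to UTC: 12:37 PM − 10:00 = 2:37 AM UTC on Sep 9.
Add 8 hours 30 minutes leg 1 → 11:07 AM UTC.
Add 4 hours and 7 minutes layover in Hanoi → 3:14 PM UTC.
Add 11 hours and 5 minutes leg 2 → 2:19 AM UTC (Sep 10).
Add 6 hours and 59 minutes layover in Tehran → 9:18 AM UTC.
Add 1 hour 8 minutes leg 3 → 10:26 AM UTC.
Add 4 hours and 5 minutes layover in Muscat → 2:31 PM UTC.
Add 15 hours and 55 minutes leg 4 → 6:26 AM UTC (Sep 11).
Osaka is UTC+9:00, so local arrival = 6:26 AM + 9:00 = 3:26 PM on Sep 11.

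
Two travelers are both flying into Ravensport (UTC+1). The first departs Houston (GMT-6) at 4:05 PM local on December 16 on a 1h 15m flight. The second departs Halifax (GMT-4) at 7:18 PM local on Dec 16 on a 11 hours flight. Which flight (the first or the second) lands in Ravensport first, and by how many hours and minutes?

Flight 1 in UTC: 4:05 PM + 6:00 = 10:05 PM on Dec 16.
+1 hour 15 minutes → arrive 11:20 PM UTC on Dec 16.
Flight 2 in UTC: 7:18 PM + 4:00 = 11:18 PM on Dec 16.
+11 hours → arrive 10:18 AM UTC on Dec 17.
Flight 1 lands earlier by 10 hours 58 minutes.

the first, by 10 hours 58 minutes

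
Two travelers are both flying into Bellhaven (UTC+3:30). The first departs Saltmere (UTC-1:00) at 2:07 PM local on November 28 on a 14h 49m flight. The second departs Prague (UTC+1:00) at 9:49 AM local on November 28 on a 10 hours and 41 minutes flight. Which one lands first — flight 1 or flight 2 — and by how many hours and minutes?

the second, by 10 hours 26 minutes

Flight 1 in UTC: 2:07 PM + 1:00 = 3:07 PM on Nov 28.
+14 hours 49 minutes → arrive 5:56 AM UTC on Nov 29.
Flight 2 in UTC: 9:49 AM − 1:00 = 8:49 AM on Nov 28.
+10 hours 41 minutes → arrive 7:30 PM UTC on Nov 28.
Flight 2 lands earlier by 10 hours 26 minutes.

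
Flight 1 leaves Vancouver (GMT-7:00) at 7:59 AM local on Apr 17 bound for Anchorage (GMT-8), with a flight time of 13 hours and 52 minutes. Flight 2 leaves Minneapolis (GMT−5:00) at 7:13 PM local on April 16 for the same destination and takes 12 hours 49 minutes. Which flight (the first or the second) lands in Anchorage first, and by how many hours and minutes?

the second, by 15 hours 49 minutes

Flight 1 in UTC: 7:59 AM + 7:00 = 2:59 PM on Apr 17.
+13 hours 52 minutes → arrive 4:51 AM UTC on Apr 18.
Flight 2 in UTC: 7:13 PM + 5:00 = 12:13 AM on Apr 17.
+12 hours 49 minutes → arrive 1:02 PM UTC on Apr 17.
Flight 2 lands earlier by 15 hours 49 minutes.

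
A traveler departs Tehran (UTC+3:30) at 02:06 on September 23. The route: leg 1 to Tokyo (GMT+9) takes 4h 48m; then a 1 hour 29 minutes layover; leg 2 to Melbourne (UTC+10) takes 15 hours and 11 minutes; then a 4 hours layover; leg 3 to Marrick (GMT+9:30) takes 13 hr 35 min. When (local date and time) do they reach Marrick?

Convert departure to UTC: 02:06 − 3:30 = 22:36 UTC on Sep 22.
Add 4 hours 48 minutes leg 1 → 03:24 UTC (Sep 23).
Add 1 hour and 29 minutes layover in Tokyo → 04:53 UTC.
Add 15 hours and 11 minutes leg 2 → 20:04 UTC.
Add 4 hours layover in Melbourne → 00:04 UTC (Sep 24).
Add 13 hours and 35 minutes leg 3 → 13:39 UTC.
Marrick is UTC+9:30, so local arrival = 13:39 + 9:30 = 23:09 on Sep 24.

23:09 on September 24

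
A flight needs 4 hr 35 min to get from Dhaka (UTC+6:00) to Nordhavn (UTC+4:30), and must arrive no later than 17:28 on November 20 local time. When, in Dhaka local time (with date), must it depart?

Target arrival in UTC: 17:28 − 4:30 = 12:58 on Nov 20.
Subtract 4 hours 35 minutes → departure 08:23 UTC on Nov 20.
Dhaka is UTC+6:00: 08:23 + 6:00 = 14:23 on Nov 20.

14:23 on November 20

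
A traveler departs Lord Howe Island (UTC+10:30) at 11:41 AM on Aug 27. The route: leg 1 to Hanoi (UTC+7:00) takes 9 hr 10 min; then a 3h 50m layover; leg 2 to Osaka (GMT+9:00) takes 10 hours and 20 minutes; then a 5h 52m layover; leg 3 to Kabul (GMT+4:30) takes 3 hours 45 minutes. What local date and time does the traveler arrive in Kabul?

Convert departure to UTC: 11:41 AM − 10:30 = 1:11 AM UTC on Aug 27.
Add 9 hours 10 minutes leg 1 → 10:21 AM UTC.
Add 3 hours 50 minutes layover in Hanoi → 2:11 PM UTC.
Add 10 hours 20 minutes leg 2 → 12:31 AM UTC (Aug 28).
Add 5 hours and 52 minutes layover in Osaka → 6:23 AM UTC.
Add 3 hours and 45 minutes leg 3 → 10:08 AM UTC.
Kabul is UTC+4:30, so local arrival = 10:08 AM + 4:30 = 2:38 PM on Aug 28.

2:38 PM on August 28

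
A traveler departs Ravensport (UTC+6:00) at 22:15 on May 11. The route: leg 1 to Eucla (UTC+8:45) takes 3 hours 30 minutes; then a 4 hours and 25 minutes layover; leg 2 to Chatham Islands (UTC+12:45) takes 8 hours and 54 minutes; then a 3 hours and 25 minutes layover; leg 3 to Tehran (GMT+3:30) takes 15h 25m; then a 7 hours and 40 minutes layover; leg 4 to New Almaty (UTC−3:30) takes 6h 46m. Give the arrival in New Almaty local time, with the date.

14:50 on May 13

Convert departure to UTC: 22:15 − 6:00 = 16:15 UTC on May 11.
Add 3 hours 30 minutes leg 1 → 19:45 UTC.
Add 4 hours 25 minutes layover in Eucla → 00:10 UTC (May 12).
Add 8 hours and 54 minutes leg 2 → 09:04 UTC.
Add 3 hours and 25 minutes layover in Chatham Islands → 12:29 UTC.
Add 15 hours 25 minutes leg 3 → 03:54 UTC (May 13).
Add 7 hours and 40 minutes layover in Tehran → 11:34 UTC.
Add 6 hours and 46 minutes leg 4 → 18:20 UTC.
New Almaty is UTC−3:30, so local arrival = 18:20 − 3:30 = 14:50 on May 13.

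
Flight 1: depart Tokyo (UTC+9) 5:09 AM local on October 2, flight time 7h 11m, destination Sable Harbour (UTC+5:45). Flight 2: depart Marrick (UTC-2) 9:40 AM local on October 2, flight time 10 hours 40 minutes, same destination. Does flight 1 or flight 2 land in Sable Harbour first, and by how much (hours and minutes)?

Flight 1 in UTC: 5:09 AM − 9:00 = 8:09 PM on Oct 1.
+7 hours and 11 minutes → arrive 3:20 AM UTC on Oct 2.
Flight 2 in UTC: 9:40 AM + 2:00 = 11:40 AM on Oct 2.
+10 hours and 40 minutes → arrive 10:20 PM UTC on Oct 2.
Flight 1 lands earlier by 19 hours.

the first, by 19 hours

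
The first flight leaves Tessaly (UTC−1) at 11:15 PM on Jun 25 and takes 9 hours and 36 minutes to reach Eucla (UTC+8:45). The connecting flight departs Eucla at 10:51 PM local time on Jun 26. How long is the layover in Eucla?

Convert departure to UTC: 11:15 PM + 1:00 = 12:15 AM UTC on Jun 26.
Add 9 hours and 36 minutes flight time → 9:51 AM UTC.
Eucla is UTC+8:45, so local arrival = 9:51 AM + 8:45 = 6:36 PM on Jun 26.
Layover = 10:51 PM − 6:36 PM = 4 hours 15 minutes.

4 hours 15 minutes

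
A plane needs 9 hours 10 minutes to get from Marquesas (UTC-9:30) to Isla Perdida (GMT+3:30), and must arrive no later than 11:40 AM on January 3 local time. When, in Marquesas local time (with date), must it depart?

Target arrival in UTC: 11:40 AM − 3:30 = 8:10 AM on Jan 3.
Subtract 9 hours 10 minutes → departure 11:00 PM UTC on Jan 2.
Marquesas is UTC−9:30: 11:00 PM − 9:30 = 1:30 PM on Jan 2.

1:30 PM on Jan 2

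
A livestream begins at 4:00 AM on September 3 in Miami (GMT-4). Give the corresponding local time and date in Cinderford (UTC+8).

4:00 PM on September 3

In UTC: 4:00 AM + 4:00 = 8:00 AM on Sep 3.
Cinderford is UTC+8:00: 8:00 AM + 8:00 = 4:00 PM on Sep 3.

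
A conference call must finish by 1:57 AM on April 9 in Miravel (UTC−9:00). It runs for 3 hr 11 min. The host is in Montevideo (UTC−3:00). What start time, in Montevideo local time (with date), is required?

Target end time in UTC: 1:57 AM + 9:00 = 10:57 AM on Apr 9.
Subtract 3 hours 11 minutes → start 7:46 AM UTC on Apr 9.
Montevideo is UTC−3:00: 7:46 AM − 3:00 = 4:46 AM on Apr 9.

4:46 AM on Apr 9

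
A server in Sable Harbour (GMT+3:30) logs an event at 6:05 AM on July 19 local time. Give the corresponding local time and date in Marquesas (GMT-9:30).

In UTC: 6:05 AM − 3:30 = 2:35 AM on Jul 19.
Marquesas is UTC−9:30: 2:35 AM − 9:30 = 5:05 PM on Jul 18.

5:05 PM on July 18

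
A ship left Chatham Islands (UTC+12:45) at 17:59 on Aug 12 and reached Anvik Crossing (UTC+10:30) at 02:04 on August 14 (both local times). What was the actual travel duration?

Departure in UTC: 17:59 − 12:45 = 05:14 on Aug 12.
Arrival in UTC: 02:04 − 10:30 = 15:34 on Aug 13.
Elapsed = 15:34 − 05:14 (+1 day) = 34 hours 20 minutes.

34 hours 20 minutes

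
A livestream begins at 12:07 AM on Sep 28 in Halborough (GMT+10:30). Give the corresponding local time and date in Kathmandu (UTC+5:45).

In UTC: 12:07 AM − 10:30 = 1:37 PM on Sep 27.
Kathmandu is UTC+5:45: 1:37 PM + 5:45 = 7:22 PM on Sep 27.

7:22 PM on September 27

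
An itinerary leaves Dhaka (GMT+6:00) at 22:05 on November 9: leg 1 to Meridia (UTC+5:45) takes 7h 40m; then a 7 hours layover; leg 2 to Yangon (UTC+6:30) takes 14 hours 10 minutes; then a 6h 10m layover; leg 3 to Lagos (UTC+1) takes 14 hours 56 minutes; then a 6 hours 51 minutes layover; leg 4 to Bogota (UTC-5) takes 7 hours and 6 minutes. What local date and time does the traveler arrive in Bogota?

02:58 on Nov 12

Convert departure to UTC: 22:05 − 6:00 = 16:05 UTC on Nov 9.
Add 7 hours 40 minutes leg 1 → 23:45 UTC.
Add 7 hours layover in Meridia → 06:45 UTC (Nov 10).
Add 14 hours 10 minutes leg 2 → 20:55 UTC.
Add 6 hours 10 minutes layover in Yangon → 03:05 UTC (Nov 11).
Add 14 hours and 56 minutes leg 3 → 18:01 UTC.
Add 6 hours 51 minutes layover in Lagos → 00:52 UTC (Nov 12).
Add 7 hours 6 minutes leg 4 → 07:58 UTC.
Bogota is UTC−5:00, so local arrival = 07:58 − 5:00 = 02:58 on Nov 12.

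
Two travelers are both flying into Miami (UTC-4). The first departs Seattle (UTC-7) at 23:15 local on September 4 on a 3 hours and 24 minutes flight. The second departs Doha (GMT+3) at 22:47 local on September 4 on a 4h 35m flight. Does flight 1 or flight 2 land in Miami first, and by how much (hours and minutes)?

the second, by 9 hours 17 minutes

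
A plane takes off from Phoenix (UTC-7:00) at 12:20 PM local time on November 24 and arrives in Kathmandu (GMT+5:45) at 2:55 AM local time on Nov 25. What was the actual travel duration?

Kathmandu is 12:45 ahead of Phoenix.
Clock-face elapsed time (ignoring zones) is 14 hours 35 minutes.
Actual elapsed = 14 hours 35 minutes − 12:45 = 1 hour 50 minutes.

1 hour 50 minutes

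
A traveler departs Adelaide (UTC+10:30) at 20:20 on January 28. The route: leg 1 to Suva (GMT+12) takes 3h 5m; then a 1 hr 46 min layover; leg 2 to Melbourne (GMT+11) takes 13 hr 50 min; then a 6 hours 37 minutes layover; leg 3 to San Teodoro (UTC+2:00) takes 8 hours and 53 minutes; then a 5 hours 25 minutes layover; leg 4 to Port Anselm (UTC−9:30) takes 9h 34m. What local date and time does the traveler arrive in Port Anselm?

01:30 on Jan 30

Convert departure to UTC: 20:20 − 10:30 = 09:50 UTC on Jan 28.
Add 3 hours and 5 minutes leg 1 → 12:55 UTC.
Add 1 hour 46 minutes layover in Suva → 14:41 UTC.
Add 13 hours and 50 minutes leg 2 → 04:31 UTC (Jan 29).
Add 6 hours and 37 minutes layover in Melbourne → 11:08 UTC.
Add 8 hours 53 minutes leg 3 → 20:01 UTC.
Add 5 hours 25 minutes layover in San Teodoro → 01:26 UTC (Jan 30).
Add 9 hours 34 minutes leg 4 → 11:00 UTC.
Port Anselm is UTC−9:30, so local arrival = 11:00 − 9:30 = 01:30 on Jan 30.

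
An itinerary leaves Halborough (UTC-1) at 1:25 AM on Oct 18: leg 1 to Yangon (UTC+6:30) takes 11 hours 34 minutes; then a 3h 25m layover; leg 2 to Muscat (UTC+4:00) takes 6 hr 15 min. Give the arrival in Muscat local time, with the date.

3:39 AM on October 19

Convert departure to UTC: 1:25 AM + 1:00 = 2:25 AM UTC on Oct 18.
Add 11 hours and 34 minutes leg 1 → 1:59 PM UTC.
Add 3 hours 25 minutes layover in Yangon → 5:24 PM UTC.
Add 6 hours and 15 minutes leg 2 → 11:39 PM UTC.
Muscat is UTC+4:00, so local arrival = 11:39 PM + 4:00 = 3:39 AM on Oct 19.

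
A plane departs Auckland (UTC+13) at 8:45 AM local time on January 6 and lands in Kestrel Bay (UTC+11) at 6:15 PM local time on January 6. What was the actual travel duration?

11 hours 30 minutes

Kestrel Bay is 2:00 behind Auckland.
Clock-face elapsed time (ignoring zones) is 9 hours 30 minutes.
Actual elapsed = 9 hours 30 minutes + 2:00 = 11 hours 30 minutes.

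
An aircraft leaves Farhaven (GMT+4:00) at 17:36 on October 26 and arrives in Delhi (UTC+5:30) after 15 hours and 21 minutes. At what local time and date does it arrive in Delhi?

Convert departure to UTC: 17:36 − 4:00 = 13:36 UTC on Oct 26.
Add 15 hours 21 minutes travel time → 04:57 UTC (Oct 27).
Delhi is UTC+5:30, so local arrival = 04:57 + 5:30 = 10:27 on Oct 27.

10:27 on Oct 27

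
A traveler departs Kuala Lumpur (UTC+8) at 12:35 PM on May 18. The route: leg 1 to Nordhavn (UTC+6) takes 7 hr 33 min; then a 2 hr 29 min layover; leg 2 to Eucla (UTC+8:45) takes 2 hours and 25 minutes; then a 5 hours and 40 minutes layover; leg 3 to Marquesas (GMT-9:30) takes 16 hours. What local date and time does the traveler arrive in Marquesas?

5:12 AM on May 19

Convert departure to UTC: 12:35 PM − 8:00 = 4:35 AM UTC on May 18.
Add 7 hours 33 minutes leg 1 → 12:08 PM UTC.
Add 2 hours and 29 minutes layover in Nordhavn → 2:37 PM UTC.
Add 2 hours and 25 minutes leg 2 → 5:02 PM UTC.
Add 5 hours 40 minutes layover in Eucla → 10:42 PM UTC.
Add 16 hours leg 3 → 2:42 PM UTC (May 19).
Marquesas is UTC−9:30, so local arrival = 2:42 PM − 9:30 = 5:12 AM on May 19.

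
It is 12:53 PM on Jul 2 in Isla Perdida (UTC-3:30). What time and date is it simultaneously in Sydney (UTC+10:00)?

2:23 AM on July 3

Sydney is 13:30 ahead of Isla Perdida.
Shift by the zone difference: 12:53 PM + 13:30 = 2:23 AM on Jul 3 in Sydney.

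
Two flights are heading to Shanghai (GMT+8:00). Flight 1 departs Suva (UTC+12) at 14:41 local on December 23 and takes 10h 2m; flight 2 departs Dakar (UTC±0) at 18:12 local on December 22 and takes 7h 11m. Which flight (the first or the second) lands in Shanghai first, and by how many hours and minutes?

Flight 1 in UTC: 14:41 − 12:00 = 02:41 on Dec 23.
+10 hours and 2 minutes → arrive 12:43 UTC on Dec 23.
Flight 2 departs at 18:12 UTC (Dec 22).
+7 hours 11 minutes → arrive 01:23 UTC on Dec 23.
Flight 2 lands earlier by 11 hours 20 minutes.

the second, by 11 hours 20 minutes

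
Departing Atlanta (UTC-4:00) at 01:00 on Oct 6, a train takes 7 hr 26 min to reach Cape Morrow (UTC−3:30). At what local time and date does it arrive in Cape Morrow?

08:56 on October 6

Convert departure to UTC: 01:00 + 4:00 = 05:00 UTC on Oct 6.
Add 7 hours 26 minutes travel time → 12:26 UTC.
Cape Morrow is UTC−3:30, so local arrival = 12:26 − 3:30 = 08:56 on Oct 6.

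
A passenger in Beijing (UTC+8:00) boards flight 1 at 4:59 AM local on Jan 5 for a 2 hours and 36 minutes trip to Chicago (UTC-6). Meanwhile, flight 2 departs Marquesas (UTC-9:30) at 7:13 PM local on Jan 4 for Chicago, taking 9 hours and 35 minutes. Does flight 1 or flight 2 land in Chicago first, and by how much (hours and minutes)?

Flight 1 in UTC: 4:59 AM − 8:00 = 8:59 PM on Jan 4.
+2 hours 36 minutes → arrive 11:35 PM UTC on Jan 4.
Flight 2 in UTC: 7:13 PM + 9:30 = 4:43 AM on Jan 5.
+9 hours 35 minutes → arrive 2:18 PM UTC on Jan 5.
Flight 1 lands earlier by 14 hours 43 minutes.

the first, by 14 hours 43 minutes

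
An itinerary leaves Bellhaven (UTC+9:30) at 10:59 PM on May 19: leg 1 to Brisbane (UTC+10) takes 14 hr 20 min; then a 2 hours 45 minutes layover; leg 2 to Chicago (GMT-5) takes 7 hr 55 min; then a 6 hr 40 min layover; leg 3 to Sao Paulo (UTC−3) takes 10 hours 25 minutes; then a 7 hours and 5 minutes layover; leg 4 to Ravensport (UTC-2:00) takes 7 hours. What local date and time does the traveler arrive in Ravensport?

Convert departure to UTC: 10:59 PM − 9:30 = 1:29 PM UTC on May 19.
Add 14 hours and 20 minutes leg 1 → 3:49 AM UTC (May 20).
Add 2 hours 45 minutes layover in Brisbane → 6:34 AM UTC.
Add 7 hours 55 minutes leg 2 → 2:29 PM UTC.
Add 6 hours and 40 minutes layover in Chicago → 9:09 PM UTC.
Add 10 hours 25 minutes leg 3 → 7:34 AM UTC (May 21).
Add 7 hours and 5 minutes layover in Sao Paulo → 2:39 PM UTC.
Add 7 hours leg 4 → 9:39 PM UTC.
Ravensport is UTC−2:00, so local arrival = 9:39 PM − 2:00 = 7:39 PM on May 21.

7:39 PM on May 21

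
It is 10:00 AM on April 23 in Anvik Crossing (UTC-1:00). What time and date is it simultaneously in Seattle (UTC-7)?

4:00 AM on April 23

In UTC: 10:00 AM + 1:00 = 11:00 AM on Apr 23.
Seattle is UTC−7:00: 11:00 AM − 7:00 = 4:00 AM on Apr 23.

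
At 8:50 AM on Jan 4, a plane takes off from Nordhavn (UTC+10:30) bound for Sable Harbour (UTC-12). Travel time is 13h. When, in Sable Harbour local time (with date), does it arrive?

11:20 PM on Jan 3

Sable Harbour is 22:30 behind Nordhavn.
After 13 hours it is 9:50 PM in Nordhavn.
Shift by the zone difference: 9:50 PM − 22:30 = 11:20 PM on Jan 3 in Sable Harbour.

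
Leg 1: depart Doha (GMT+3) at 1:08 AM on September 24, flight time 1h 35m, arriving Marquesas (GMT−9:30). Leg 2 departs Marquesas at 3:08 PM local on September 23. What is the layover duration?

Convert departure to UTC: 1:08 AM − 3:00 = 10:08 PM UTC on Sep 23.
Add 1 hour and 35 minutes flight time → 11:43 PM UTC.
Marquesas is UTC−9:30, so local arrival = 11:43 PM − 9:30 = 2:13 PM on Sep 23.
Layover = 3:08 PM − 2:13 PM = 55 minutes.

55 minutes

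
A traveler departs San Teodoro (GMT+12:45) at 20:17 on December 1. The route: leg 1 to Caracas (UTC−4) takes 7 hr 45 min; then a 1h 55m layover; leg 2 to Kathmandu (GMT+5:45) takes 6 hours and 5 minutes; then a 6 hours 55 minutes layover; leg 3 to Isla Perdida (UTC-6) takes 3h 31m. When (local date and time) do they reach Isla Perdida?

03:43 on Dec 2

Convert departure to UTC: 20:17 − 12:45 = 07:32 UTC on Dec 1.
Add 7 hours 45 minutes leg 1 → 15:17 UTC.
Add 1 hour 55 minutes layover in Caracas → 17:12 UTC.
Add 6 hours and 5 minutes leg 2 → 23:17 UTC.
Add 6 hours 55 minutes layover in Kathmandu → 06:12 UTC (Dec 2).
Add 3 hours 31 minutes leg 3 → 09:43 UTC.
Isla Perdida is UTC−6:00, so local arrival = 09:43 − 6:00 = 03:43 on Dec 2.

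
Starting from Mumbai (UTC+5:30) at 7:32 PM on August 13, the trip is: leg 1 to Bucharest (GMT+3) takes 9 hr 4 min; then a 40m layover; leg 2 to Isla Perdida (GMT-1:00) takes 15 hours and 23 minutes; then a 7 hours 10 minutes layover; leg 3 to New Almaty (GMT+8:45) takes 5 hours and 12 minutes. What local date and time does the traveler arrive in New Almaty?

12:16 PM on Aug 15

Convert departure to UTC: 7:32 PM − 5:30 = 2:02 PM UTC on Aug 13.
Add 9 hours and 4 minutes leg 1 → 11:06 PM UTC.
Add 40 minutes layover in Bucharest → 11:46 PM UTC.
Add 15 hours 23 minutes leg 2 → 3:09 PM UTC (Aug 14).
Add 7 hours 10 minutes layover in Isla Perdida → 10:19 PM UTC.
Add 5 hours and 12 minutes leg 3 → 3:31 AM UTC (Aug 15).
New Almaty is UTC+8:45, so local arrival = 3:31 AM + 8:45 = 12:16 PM on Aug 15.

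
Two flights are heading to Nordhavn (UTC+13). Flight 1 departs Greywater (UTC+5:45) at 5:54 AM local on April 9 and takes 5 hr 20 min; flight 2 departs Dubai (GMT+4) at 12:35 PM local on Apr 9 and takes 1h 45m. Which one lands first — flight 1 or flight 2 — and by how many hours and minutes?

the first, by 4 hours 51 minutes

Flight 1 in UTC: 5:54 AM − 5:45 = 12:09 AM on Apr 9.
+5 hours 20 minutes → arrive 5:29 AM UTC on Apr 9.
Flight 2 in UTC: 12:35 PM − 4:00 = 8:35 AM on Apr 9.
+1 hour 45 minutes → arrive 10:20 AM UTC on Apr 9.
Flight 1 lands earlier by 4 hours 51 minutes.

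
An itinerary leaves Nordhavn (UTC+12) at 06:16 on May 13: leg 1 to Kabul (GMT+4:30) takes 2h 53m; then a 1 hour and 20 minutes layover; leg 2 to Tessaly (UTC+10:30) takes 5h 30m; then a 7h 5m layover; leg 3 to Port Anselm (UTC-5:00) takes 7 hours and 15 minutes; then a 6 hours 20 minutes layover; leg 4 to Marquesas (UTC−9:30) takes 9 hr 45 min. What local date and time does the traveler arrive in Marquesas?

Convert departure to UTC: 06:16 − 12:00 = 18:16 UTC on May 12.
Add 2 hours 53 minutes leg 1 → 21:09 UTC.
Add 1 hour and 20 minutes layover in Kabul → 22:29 UTC.
Add 5 hours and 30 minutes leg 2 → 03:59 UTC (May 13).
Add 7 hours and 5 minutes layover in Tessaly → 11:04 UTC.
Add 7 hours and 15 minutes leg 3 → 18:19 UTC.
Add 6 hours 20 minutes layover in Port Anselm → 00:39 UTC (May 14).
Add 9 hours 45 minutes leg 4 → 10:24 UTC.
Marquesas is UTC−9:30, so local arrival = 10:24 − 9:30 = 00:54 on May 14.

00:54 on May 14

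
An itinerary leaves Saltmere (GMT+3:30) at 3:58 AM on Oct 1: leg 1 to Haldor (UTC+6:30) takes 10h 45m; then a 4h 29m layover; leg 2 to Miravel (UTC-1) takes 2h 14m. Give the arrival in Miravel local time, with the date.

4:56 PM on October 1

Convert departure to UTC: 3:58 AM − 3:30 = 12:28 AM UTC on Oct 1.
Add 10 hours and 45 minutes leg 1 → 11:13 AM UTC.
Add 4 hours 29 minutes layover in Haldor → 3:42 PM UTC.
Add 2 hours 14 minutes leg 2 → 5:56 PM UTC.
Miravel is UTC−1:00, so local arrival = 5:56 PM − 1:00 = 4:56 PM on Oct 1.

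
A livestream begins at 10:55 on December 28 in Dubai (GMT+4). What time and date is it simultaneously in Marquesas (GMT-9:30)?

21:25 on December 27

In UTC: 10:55 − 4:00 = 06:55 on Dec 28.
Marquesas is UTC−9:30: 06:55 − 9:30 = 21:25 on Dec 27.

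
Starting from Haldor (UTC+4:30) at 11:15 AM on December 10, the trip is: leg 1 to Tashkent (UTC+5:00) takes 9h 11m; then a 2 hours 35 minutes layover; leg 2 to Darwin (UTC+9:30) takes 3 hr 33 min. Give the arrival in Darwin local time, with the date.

7:34 AM on December 11

Convert departure to UTC: 11:15 AM − 4:30 = 6:45 AM UTC on Dec 10.
Add 9 hours and 11 minutes leg 1 → 3:56 PM UTC.
Add 2 hours 35 minutes layover in Tashkent → 6:31 PM UTC.
Add 3 hours 33 minutes leg 2 → 10:04 PM UTC.
Darwin is UTC+9:30, so local arrival = 10:04 PM + 9:30 = 7:34 AM on Dec 11.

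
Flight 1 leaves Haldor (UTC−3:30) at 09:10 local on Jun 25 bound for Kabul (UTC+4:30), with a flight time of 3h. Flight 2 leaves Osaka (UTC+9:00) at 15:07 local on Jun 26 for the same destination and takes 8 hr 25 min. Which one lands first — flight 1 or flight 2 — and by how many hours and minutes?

the first, by 22 hours 52 minutes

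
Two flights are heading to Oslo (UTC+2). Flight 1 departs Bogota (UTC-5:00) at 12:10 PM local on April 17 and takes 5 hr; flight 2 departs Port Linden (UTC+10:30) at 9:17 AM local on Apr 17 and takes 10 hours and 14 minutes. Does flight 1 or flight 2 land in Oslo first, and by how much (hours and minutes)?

the second, by 13 hours 9 minutes

Flight 1 in UTC: 12:10 PM + 5:00 = 5:10 PM on Apr 17.
+5 hours → arrive 10:10 PM UTC on Apr 17.
Flight 2 in UTC: 9:17 AM − 10:30 = 10:47 PM on Apr 16.
+10 hours and 14 minutes → arrive 9:01 AM UTC on Apr 17.
Flight 2 lands earlier by 13 hours 9 minutes.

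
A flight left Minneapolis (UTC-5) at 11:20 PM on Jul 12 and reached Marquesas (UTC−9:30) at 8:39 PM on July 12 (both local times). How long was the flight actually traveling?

Marquesas is 4:30 behind Minneapolis.
Clock-face elapsed time (ignoring zones) is −2 hours 41 minutes.
Actual elapsed = −2 hours 41 minutes + 4:30 = 1 hour 49 minutes.

1 hour 49 minutes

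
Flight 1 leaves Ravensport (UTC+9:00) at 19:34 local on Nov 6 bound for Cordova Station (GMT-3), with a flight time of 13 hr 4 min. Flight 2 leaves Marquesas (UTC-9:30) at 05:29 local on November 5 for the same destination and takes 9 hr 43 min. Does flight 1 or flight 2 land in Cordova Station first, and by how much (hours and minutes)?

the second, by 22 hours 56 minutes

Flight 1 in UTC: 19:34 − 9:00 = 10:34 on Nov 6.
+13 hours 4 minutes → arrive 23:38 UTC on Nov 6.
Flight 2 in UTC: 05:29 + 9:30 = 14:59 on Nov 5.
+9 hours and 43 minutes → arrive 00:42 UTC on Nov 6.
Flight 2 lands earlier by 22 hours 56 minutes.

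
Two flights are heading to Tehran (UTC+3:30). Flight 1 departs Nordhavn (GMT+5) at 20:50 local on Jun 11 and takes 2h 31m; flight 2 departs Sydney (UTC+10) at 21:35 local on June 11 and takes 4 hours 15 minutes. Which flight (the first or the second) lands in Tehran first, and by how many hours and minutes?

Flight 1 in UTC: 20:50 − 5:00 = 15:50 on Jun 11.
+2 hours 31 minutes → arrive 18:21 UTC on Jun 11.
Flight 2 in UTC: 21:35 − 10:00 = 11:35 on Jun 11.
+4 hours 15 minutes → arrive 15:50 UTC on Jun 11.
Flight 2 lands earlier by 2 hours 31 minutes.

the second, by 2 hours 31 minutes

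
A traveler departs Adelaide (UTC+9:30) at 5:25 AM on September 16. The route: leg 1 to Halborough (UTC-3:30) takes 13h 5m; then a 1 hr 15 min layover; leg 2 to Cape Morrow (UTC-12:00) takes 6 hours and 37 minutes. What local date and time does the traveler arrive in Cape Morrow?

Convert departure to UTC: 5:25 AM − 9:30 = 7:55 PM UTC on Sep 15.
Add 13 hours 5 minutes leg 1 → 9:00 AM UTC (Sep 16).
Add 1 hour and 15 minutes layover in Halborough → 10:15 AM UTC.
Add 6 hours and 37 minutes leg 2 → 4:52 PM UTC.
Cape Morrow is UTC−12:00, so local arrival = 4:52 PM − 12:00 = 4:52 AM on Sep 16.

4:52 AM on September 16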